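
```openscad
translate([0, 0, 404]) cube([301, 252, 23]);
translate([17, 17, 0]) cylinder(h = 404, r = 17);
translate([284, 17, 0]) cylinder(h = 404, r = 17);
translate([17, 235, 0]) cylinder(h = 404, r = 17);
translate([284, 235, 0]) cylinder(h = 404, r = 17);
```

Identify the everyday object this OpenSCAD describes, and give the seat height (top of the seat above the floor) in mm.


A stool. The seat height is 427 mm.

A 301×252×23 slab at z = 404 on four corner cylinders — a stool. The seat top is 404 + 23 = 427 mm.


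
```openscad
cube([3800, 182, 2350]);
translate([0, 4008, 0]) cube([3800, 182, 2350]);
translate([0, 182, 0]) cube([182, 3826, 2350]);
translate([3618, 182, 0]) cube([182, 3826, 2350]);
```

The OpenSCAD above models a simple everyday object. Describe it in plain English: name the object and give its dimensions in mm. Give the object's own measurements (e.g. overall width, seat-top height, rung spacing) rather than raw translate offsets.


The wall frame of a small rectangular building: four walls, each 2350 mm tall and 182 mm thick, enclosing a footprint 3800 mm (x) by 4190 mm (y) outside-to-outside, with no floor or roof. The front and back walls (the −y and +y sides) span the full width; the two side walls fit between them.


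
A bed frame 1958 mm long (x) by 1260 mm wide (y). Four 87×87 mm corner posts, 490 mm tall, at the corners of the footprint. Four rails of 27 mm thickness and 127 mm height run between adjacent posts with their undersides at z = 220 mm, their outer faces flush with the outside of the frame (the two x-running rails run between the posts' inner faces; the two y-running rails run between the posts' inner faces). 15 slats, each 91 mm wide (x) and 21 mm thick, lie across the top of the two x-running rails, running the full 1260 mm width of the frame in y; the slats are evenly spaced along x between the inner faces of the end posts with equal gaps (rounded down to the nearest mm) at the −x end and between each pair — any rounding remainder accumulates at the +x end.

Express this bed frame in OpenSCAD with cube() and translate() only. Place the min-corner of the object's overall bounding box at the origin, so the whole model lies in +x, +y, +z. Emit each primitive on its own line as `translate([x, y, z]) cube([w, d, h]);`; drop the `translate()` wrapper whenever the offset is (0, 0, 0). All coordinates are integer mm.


cube([87, 87, 490]);
translate([0, 1173, 0]) cube([87, 87, 490]);
translate([1871, 0, 0]) cube([87, 87, 490]);
translate([1871, 1173, 0]) cube([87, 87, 490]);
translate([87, 0, 220]) cube([1784, 27, 127]);
translate([87, 1233, 220]) cube([1784, 27, 127]);
translate([0, 87, 220]) cube([27, 1086, 127]);
translate([1931, 87, 220]) cube([27, 1086, 127]);
translate([113, 0, 347]) cube([91, 1260, 21]);
translate([230, 0, 347]) cube([91, 1260, 21]);
translate([347, 0, 347]) cube([91, 1260, 21]);
translate([464, 0, 347]) cube([91, 1260, 21]);
translate([581, 0, 347]) cube([91, 1260, 21]);
translate([698, 0, 347]) cube([91, 1260, 21]);
translate([815, 0, 347]) cube([91, 1260, 21]);
translate([932, 0, 347]) cube([91, 1260, 21]);
translate([1049, 0, 347]) cube([91, 1260, 21]);
translate([1166, 0, 347]) cube([91, 1260, 21]);
translate([1283, 0, 347]) cube([91, 1260, 21]);
translate([1400, 0, 347]) cube([91, 1260, 21]);
translate([1517, 0, 347]) cube([91, 1260, 21]);
translate([1634, 0, 347]) cube([91, 1260, 21]);
translate([1751, 0, 347]) cube([91, 1260, 21]);


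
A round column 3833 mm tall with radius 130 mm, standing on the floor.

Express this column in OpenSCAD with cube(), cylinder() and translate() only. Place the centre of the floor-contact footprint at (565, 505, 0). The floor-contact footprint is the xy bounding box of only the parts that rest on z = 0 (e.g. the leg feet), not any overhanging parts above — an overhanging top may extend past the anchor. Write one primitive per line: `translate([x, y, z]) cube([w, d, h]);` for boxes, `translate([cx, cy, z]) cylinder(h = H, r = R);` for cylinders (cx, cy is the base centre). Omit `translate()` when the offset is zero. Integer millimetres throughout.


translate([565, 505, 0]) cylinder(h = 3833, r = 130);


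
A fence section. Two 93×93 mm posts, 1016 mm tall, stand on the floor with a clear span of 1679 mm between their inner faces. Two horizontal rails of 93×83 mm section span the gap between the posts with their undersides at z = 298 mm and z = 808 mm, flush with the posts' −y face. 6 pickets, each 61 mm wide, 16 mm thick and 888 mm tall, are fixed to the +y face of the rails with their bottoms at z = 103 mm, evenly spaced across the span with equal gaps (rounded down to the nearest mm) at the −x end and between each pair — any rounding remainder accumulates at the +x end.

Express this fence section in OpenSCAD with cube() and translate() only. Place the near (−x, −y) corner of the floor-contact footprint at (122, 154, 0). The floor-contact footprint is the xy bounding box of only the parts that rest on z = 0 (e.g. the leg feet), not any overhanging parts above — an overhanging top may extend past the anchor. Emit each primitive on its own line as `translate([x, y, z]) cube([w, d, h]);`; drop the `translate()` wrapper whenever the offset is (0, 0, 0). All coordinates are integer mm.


translate([122, 154, 0]) cube([93, 93, 1016]);
translate([1894, 154, 0]) cube([93, 93, 1016]);
translate([215, 154, 298]) cube([1679, 93, 83]);
translate([215, 154, 808]) cube([1679, 93, 83]);
translate([402, 247, 103]) cube([61, 16, 888]);
translate([650, 247, 103]) cube([61, 16, 888]);
translate([898, 247, 103]) cube([61, 16, 888]);
translate([1146, 247, 103]) cube([61, 16, 888]);
translate([1394, 247, 103]) cube([61, 16, 888]);
translate([1642, 247, 103]) cube([61, 16, 888]);


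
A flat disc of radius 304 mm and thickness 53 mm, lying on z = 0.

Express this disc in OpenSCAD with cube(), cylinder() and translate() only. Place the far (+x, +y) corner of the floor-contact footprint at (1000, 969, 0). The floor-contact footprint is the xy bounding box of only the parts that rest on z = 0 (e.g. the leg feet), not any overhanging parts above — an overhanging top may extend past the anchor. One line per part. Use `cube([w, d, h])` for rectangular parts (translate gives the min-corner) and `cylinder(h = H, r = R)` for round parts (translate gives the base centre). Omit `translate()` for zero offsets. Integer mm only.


translate([696, 665, 0]) cylinder(h = 53, r = 304);


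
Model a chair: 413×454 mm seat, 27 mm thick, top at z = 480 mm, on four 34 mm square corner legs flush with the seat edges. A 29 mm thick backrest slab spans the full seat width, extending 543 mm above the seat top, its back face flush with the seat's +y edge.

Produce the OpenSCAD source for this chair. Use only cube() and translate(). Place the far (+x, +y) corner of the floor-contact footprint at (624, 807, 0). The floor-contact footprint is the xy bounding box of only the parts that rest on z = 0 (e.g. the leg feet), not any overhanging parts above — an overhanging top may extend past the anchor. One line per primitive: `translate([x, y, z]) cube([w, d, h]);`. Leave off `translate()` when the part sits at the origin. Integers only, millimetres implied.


// leg_h = 480 - 27 = 453
translate([211, 353, 453]) cube([413, 454, 27]);
translate([211, 353, 0]) cube([34, 34, 453]);
translate([590, 353, 0]) cube([34, 34, 453]);
translate([211, 773, 0]) cube([34, 34, 453]);
translate([590, 773, 0]) cube([34, 34, 453]);
translate([211, 778, 480]) cube([413, 29, 543]);


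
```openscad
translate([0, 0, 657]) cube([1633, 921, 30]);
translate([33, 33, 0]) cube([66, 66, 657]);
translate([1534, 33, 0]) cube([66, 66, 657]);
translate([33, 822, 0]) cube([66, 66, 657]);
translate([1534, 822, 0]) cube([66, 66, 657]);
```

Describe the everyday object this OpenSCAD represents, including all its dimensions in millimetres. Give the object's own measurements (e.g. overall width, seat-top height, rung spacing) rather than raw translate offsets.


A rectangular dining table. The top is 1633×921×30 mm with its upper surface at z = 687 mm. It stands on four 66×66 mm square legs, each inset 33 mm from the nearest pair of top edges, running from the floor to the underside of the top.


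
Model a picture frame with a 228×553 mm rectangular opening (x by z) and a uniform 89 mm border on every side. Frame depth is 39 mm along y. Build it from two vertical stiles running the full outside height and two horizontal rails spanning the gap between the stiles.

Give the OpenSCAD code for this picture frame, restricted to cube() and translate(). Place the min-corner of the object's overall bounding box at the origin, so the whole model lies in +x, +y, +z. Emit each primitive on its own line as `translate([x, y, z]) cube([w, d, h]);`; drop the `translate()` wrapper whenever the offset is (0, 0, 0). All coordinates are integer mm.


cube([89, 39, 731]);
translate([317, 0, 0]) cube([89, 39, 731]);
translate([89, 0, 0]) cube([228, 39, 89]);
translate([89, 0, 642]) cube([228, 39, 89]);


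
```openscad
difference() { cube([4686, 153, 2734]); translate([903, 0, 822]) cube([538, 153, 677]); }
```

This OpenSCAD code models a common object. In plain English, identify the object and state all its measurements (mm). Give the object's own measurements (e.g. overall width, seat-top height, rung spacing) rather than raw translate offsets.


A wall 4686 mm long (x), 153 mm thick (y), 2734 mm tall, with a rectangular window opening cut through it. The opening is 538 mm wide and 677 mm tall; its sill is at z = 822 mm and its near (−x) edge is 903 mm from the wall's −x end. The opening passes through the full wall thickness.


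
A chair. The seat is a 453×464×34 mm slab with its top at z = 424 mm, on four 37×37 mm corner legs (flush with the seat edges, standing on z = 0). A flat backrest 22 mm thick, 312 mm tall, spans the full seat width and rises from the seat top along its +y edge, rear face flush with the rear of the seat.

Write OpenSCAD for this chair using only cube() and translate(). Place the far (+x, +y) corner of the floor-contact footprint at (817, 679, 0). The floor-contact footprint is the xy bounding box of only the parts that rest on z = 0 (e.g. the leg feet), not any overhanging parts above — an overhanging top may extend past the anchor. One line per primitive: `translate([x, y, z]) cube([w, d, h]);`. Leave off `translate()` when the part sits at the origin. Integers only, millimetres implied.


translate([364, 215, 390]) cube([453, 464, 34]);
translate([364, 215, 0]) cube([37, 37, 390]);
translate([780, 215, 0]) cube([37, 37, 390]);
translate([364, 642, 0]) cube([37, 37, 390]);
translate([780, 642, 0]) cube([37, 37, 390]);
translate([364, 657, 424]) cube([453, 22, 312]);


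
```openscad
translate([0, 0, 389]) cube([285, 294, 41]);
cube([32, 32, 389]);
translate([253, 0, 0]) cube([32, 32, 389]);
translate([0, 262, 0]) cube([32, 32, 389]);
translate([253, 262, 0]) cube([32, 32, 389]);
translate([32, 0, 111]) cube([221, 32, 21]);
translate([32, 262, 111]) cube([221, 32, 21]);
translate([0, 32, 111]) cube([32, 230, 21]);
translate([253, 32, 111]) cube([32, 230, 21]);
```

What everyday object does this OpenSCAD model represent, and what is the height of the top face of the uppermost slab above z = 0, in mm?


A stool. The seat height is 430 mm.

A 285×294×41 slab at z = 389 on four corner posts — a stool. The seat top is 389 + 41 = 430 mm.


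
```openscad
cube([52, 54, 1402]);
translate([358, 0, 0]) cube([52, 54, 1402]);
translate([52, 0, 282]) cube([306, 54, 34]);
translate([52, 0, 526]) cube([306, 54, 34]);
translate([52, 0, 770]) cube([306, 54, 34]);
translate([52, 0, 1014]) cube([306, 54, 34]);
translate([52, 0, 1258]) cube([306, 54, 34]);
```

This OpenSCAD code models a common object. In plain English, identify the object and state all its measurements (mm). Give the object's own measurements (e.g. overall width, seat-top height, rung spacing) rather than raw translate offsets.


A straight ladder. Two 52×54 mm vertical rails, 1402 mm tall, stand 410 mm apart (outside-to-outside) with their front faces coplanar on the −y side. 5 rungs, each 54 mm deep and 34 mm tall, span between the inner faces of the rails, front faces flush with the rails. The lowest rung's underside is at z = 282 mm and rungs are spaced 244 mm apart (underside to underside).


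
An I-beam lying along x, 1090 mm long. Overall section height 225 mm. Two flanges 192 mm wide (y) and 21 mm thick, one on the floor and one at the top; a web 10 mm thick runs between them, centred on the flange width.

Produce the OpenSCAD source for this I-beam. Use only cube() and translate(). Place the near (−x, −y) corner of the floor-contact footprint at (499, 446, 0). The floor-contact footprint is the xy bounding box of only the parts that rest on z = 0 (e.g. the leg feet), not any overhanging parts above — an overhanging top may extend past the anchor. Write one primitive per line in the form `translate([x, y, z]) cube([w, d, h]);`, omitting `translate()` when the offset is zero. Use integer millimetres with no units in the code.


translate([499, 446, 0]) cube([1090, 192, 21]);
translate([499, 537, 21]) cube([1090, 10, 183]);
translate([499, 446, 204]) cube([1090, 192, 21]);


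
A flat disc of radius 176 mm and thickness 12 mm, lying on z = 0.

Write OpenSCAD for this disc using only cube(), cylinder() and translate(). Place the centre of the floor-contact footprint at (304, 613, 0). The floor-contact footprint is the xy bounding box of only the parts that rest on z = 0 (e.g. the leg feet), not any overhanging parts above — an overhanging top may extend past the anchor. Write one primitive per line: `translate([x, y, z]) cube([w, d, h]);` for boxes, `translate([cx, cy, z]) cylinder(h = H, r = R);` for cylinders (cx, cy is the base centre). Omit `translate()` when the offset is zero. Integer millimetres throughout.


translate([304, 613, 0]) cylinder(h = 12, r = 176);


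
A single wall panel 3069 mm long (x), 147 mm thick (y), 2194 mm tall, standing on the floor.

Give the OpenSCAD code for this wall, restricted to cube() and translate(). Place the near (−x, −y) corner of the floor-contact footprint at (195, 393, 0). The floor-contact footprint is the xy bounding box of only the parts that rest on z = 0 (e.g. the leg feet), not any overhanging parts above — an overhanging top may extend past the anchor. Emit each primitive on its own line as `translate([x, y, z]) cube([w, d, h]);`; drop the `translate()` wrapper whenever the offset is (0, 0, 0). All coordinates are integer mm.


translate([195, 393, 0]) cube([3069, 147, 2194]);


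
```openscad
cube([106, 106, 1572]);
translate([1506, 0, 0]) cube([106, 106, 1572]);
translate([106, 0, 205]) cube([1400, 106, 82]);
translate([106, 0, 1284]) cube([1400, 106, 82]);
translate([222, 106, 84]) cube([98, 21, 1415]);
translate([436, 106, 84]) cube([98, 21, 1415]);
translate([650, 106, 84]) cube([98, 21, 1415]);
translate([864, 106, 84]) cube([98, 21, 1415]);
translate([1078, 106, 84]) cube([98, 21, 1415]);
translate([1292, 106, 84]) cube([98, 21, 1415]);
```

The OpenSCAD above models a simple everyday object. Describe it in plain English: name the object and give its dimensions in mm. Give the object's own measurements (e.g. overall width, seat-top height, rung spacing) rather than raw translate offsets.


A fence section. Two 106×106 mm posts, 1572 mm tall, stand on the floor with a clear span of 1400 mm between their inner faces. Two horizontal rails of 106×82 mm section span the gap between the posts with their undersides at z = 205 mm and z = 1284 mm, flush with the posts' −y face. 6 pickets, each 98 mm wide, 21 mm thick and 1415 mm tall, are fixed to the +y face of the rails with their bottoms at z = 84 mm, spaced across the span with a 116 mm gap after the −x post and between neighbouring pickets and before the +x post.


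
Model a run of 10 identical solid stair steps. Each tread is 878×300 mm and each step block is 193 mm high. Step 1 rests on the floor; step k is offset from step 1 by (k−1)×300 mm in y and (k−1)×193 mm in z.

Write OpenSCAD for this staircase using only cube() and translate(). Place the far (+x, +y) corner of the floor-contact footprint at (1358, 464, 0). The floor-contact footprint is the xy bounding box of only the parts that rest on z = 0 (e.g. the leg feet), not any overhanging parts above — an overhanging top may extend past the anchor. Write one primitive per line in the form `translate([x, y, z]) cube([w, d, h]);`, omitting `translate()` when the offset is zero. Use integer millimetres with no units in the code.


translate([480, 164, 0]) cube([878, 300, 193]);
translate([480, 464, 193]) cube([878, 300, 193]);
translate([480, 764, 386]) cube([878, 300, 193]);
translate([480, 1064, 579]) cube([878, 300, 193]);
translate([480, 1364, 772]) cube([878, 300, 193]);
translate([480, 1664, 965]) cube([878, 300, 193]);
translate([480, 1964, 1158]) cube([878, 300, 193]);
translate([480, 2264, 1351]) cube([878, 300, 193]);
translate([480, 2564, 1544]) cube([878, 300, 193]);
translate([480, 2864, 1737]) cube([878, 300, 193]);


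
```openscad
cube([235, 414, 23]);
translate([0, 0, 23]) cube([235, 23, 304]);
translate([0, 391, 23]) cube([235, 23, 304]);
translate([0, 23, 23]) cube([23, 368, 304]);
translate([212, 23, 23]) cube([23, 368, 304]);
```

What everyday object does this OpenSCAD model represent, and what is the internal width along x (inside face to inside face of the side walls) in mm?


An open box. The internal width is 189 mm.

A 235×414 base slab with four walls standing on it — an open box. The base is 235 mm wide and the walls are 23 mm thick, so the internal width is 235 − 2 × 23 = 189 mm.


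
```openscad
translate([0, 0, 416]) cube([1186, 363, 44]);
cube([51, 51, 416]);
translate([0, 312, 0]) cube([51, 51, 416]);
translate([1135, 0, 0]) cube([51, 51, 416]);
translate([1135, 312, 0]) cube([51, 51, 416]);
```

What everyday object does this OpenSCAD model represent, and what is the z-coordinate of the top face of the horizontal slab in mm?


A bench. The seat-top height is 460 mm.

A long slab on four corner posts — a bench. The slab sits at z = 416 with thickness 44, so the top is 416 + 44 = 460 mm.


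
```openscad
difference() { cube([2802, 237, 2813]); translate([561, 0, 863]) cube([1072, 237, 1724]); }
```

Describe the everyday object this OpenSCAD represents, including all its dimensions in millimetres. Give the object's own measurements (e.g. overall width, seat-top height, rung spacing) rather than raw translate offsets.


A wall 2802 mm long (x), 237 mm thick (y), 2813 mm tall, with a rectangular window opening cut through it. The opening is 1072 mm wide and 1724 mm tall; its sill is at z = 863 mm and its near (−x) edge is 561 mm from the wall's −x end. The opening passes through the full wall thickness.


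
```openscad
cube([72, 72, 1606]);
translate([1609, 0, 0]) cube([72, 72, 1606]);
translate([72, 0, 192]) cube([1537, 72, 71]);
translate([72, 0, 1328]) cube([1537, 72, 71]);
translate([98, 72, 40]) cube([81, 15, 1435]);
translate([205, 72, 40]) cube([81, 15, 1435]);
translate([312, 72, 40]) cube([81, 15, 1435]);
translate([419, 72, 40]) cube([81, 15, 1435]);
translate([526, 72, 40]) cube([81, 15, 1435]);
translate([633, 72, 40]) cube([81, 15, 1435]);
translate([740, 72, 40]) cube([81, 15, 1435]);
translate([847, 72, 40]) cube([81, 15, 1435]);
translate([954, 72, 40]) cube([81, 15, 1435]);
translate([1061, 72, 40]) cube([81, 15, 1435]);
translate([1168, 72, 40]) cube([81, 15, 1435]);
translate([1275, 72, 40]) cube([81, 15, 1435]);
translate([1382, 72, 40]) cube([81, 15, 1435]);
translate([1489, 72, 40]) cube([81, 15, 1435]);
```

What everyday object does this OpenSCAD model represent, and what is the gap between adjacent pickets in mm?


A fence section. The picket gap is 26 mm.

Two posts, two rails, 14 pickets — a fence section. Span 1537 mm holds 14 pickets of 81 mm with 15 equal gaps: ⌊(1537 − 14·81) / 15⌋ = 26 mm.


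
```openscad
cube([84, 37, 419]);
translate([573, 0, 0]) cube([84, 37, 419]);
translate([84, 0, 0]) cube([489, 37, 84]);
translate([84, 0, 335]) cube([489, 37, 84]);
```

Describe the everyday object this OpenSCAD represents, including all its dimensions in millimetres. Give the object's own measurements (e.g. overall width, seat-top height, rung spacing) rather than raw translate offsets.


A rectangular picture frame lying in the x–z plane (depth along y). The opening is 489 mm wide (x) by 251 mm tall (z), surrounded by a border 84 mm wide on all four sides. The frame is 37 mm deep and is made of two full-height vertical stiles with two horizontal rails fitted between them.


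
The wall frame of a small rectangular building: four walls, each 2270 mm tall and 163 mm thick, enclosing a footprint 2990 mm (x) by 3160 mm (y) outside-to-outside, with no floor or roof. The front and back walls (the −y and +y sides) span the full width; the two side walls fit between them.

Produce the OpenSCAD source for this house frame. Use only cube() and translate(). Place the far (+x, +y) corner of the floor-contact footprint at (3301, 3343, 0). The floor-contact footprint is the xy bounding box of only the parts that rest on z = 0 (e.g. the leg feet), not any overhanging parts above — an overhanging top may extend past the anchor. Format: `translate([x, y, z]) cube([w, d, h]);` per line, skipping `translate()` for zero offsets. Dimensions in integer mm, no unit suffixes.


translate([311, 183, 0]) cube([2990, 163, 2270]);
translate([311, 3180, 0]) cube([2990, 163, 2270]);
translate([311, 346, 0]) cube([163, 2834, 2270]);
translate([3138, 346, 0]) cube([163, 2834, 2270]);


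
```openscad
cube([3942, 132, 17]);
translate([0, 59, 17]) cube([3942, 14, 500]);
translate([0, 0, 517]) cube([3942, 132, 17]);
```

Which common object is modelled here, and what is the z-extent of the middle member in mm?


An I-beam. The web height is 500 mm.

Two wide flanges with a thin centred web — an I-beam. Overall 534 mm minus two 17 mm flanges gives a web of 534 − 2·17 = 500 mm.


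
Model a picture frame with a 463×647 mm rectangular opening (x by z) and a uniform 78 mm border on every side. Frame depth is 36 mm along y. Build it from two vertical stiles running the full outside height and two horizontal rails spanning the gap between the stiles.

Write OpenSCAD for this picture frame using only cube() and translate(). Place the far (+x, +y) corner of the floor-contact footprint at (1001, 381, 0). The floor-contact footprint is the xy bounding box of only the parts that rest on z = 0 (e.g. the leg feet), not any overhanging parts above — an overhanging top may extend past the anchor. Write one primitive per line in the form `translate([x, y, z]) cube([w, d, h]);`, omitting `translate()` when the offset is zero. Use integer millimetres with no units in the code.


translate([382, 345, 0]) cube([78, 36, 803]);
translate([923, 345, 0]) cube([78, 36, 803]);
translate([460, 345, 0]) cube([463, 36, 78]);
translate([460, 345, 725]) cube([463, 36, 78]);


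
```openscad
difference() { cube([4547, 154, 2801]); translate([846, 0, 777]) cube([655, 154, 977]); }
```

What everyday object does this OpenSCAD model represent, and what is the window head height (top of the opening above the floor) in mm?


A wall with a window opening. The window head height is 1754 mm.

A wall with a rectangular opening subtracted — a window. Sill at z = 777, opening 977 mm tall, so the head is at 777 + 977 = 1754 mm.


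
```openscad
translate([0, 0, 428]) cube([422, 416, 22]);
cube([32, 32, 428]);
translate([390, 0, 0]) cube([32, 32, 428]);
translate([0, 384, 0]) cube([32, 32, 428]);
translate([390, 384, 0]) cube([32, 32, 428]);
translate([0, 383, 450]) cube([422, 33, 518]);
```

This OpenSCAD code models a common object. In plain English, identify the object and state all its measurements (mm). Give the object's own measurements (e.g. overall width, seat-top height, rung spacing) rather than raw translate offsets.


A chair. The seat is a 422×416×22 mm slab with its top at z = 450 mm, on four 32×32 mm corner legs (flush with the seat edges, standing on z = 0). A flat backrest 33 mm thick, 518 mm tall, spans the full seat width and rises from the seat top along its +y edge, rear face flush with the rear of the seat.


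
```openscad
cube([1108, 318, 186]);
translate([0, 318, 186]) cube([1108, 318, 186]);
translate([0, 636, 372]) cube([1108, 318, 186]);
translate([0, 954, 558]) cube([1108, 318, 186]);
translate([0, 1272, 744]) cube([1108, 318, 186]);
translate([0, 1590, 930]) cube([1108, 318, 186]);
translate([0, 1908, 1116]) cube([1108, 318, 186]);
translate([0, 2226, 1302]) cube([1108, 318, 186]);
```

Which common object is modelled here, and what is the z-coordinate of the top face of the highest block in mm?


A staircase. The total rise is 1488 mm.

8 identical blocks, each offset up and back from the previous — a staircase. Each step is 186 mm tall and there are 8 of them, so the total rise is 8 × 186 = 1488 mm.


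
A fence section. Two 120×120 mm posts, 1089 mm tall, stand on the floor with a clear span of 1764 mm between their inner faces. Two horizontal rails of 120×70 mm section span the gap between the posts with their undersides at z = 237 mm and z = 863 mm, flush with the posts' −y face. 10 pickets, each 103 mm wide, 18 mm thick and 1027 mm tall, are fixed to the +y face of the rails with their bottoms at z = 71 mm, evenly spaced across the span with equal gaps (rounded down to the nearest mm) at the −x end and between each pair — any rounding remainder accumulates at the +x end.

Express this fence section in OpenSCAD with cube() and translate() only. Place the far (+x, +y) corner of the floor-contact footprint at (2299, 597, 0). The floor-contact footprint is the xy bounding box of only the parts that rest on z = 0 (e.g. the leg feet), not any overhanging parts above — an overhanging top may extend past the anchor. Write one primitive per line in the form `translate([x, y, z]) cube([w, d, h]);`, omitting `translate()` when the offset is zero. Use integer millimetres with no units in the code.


translate([295, 477, 0]) cube([120, 120, 1089]);
translate([2179, 477, 0]) cube([120, 120, 1089]);
translate([415, 477, 237]) cube([1764, 120, 70]);
translate([415, 477, 863]) cube([1764, 120, 70]);
translate([481, 597, 71]) cube([103, 18, 1027]);
translate([650, 597, 71]) cube([103, 18, 1027]);
translate([819, 597, 71]) cube([103, 18, 1027]);
translate([988, 597, 71]) cube([103, 18, 1027]);
translate([1157, 597, 71]) cube([103, 18, 1027]);
translate([1326, 597, 71]) cube([103, 18, 1027]);
translate([1495, 597, 71]) cube([103, 18, 1027]);
translate([1664, 597, 71]) cube([103, 18, 1027]);
translate([1833, 597, 71]) cube([103, 18, 1027]);
translate([2002, 597, 71]) cube([103, 18, 1027]);


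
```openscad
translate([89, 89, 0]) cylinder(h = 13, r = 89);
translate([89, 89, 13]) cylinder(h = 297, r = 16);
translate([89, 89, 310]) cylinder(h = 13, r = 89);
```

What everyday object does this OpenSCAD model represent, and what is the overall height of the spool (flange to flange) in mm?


A spool. The overall height is 323 mm.

Three coaxial cylinders, large–small–large — a spool. Two 13 mm flanges and a 297 mm core give 13 + 297 + 13 = 323 mm.


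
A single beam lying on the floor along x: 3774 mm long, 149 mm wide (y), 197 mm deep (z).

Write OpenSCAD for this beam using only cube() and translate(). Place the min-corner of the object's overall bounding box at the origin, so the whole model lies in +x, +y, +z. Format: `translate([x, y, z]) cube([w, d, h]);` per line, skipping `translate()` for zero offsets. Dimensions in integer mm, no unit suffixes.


cube([3774, 149, 197]);


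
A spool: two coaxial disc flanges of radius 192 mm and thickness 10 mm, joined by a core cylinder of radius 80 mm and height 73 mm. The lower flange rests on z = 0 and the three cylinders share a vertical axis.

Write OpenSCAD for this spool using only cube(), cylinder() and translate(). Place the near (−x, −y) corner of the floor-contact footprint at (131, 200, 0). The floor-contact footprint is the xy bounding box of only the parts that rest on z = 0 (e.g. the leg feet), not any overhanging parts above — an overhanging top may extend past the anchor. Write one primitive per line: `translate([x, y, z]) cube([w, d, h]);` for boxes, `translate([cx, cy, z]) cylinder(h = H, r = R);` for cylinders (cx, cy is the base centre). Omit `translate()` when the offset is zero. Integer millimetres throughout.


translate([323, 392, 0]) cylinder(h = 10, r = 192);
translate([323, 392, 10]) cylinder(h = 73, r = 80);
translate([323, 392, 83]) cylinder(h = 10, r = 192);


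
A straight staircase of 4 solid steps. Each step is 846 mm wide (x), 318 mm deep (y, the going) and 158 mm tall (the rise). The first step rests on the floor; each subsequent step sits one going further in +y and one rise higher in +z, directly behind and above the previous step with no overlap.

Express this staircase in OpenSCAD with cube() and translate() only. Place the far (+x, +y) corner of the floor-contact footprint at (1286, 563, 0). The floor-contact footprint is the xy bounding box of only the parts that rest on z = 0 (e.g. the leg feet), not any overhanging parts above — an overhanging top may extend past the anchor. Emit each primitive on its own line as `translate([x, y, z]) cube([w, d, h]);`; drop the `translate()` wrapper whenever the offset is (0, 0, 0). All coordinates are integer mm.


translate([440, 245, 0]) cube([846, 318, 158]);
translate([440, 563, 158]) cube([846, 318, 158]);
translate([440, 881, 316]) cube([846, 318, 158]);
translate([440, 1199, 474]) cube([846, 318, 158]);


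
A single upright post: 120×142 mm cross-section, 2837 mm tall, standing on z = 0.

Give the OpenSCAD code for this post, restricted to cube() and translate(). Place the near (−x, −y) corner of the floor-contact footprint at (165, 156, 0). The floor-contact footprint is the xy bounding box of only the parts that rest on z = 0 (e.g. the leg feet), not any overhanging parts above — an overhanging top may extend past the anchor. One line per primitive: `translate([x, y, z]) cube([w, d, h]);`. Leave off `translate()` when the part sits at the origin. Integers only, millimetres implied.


translate([165, 156, 0]) cube([120, 142, 2837]);


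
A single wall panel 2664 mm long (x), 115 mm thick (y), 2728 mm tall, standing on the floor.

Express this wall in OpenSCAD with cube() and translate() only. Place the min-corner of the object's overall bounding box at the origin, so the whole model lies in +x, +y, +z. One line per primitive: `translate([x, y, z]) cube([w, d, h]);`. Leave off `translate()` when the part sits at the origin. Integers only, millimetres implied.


cube([2664, 115, 2728]);


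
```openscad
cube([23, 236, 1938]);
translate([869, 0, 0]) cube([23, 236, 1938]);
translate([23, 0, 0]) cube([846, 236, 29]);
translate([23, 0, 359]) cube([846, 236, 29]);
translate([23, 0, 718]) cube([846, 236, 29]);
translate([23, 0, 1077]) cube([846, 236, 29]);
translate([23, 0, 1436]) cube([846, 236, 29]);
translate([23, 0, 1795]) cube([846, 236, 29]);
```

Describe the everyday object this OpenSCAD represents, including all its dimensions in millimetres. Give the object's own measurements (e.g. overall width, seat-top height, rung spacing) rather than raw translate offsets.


An open bookshelf. Two side panels, each 23 mm thick, 236 mm deep and 1938 mm tall, stand 892 mm apart (outside-to-outside). Between them sit 6 shelves, each 29 mm thick and 236 mm deep, spanning the full gap between the sides. The bottom shelf rests on the floor (its underside at z = 0) and the clear gap between one shelf's top and the next shelf's underside is 330 mm.


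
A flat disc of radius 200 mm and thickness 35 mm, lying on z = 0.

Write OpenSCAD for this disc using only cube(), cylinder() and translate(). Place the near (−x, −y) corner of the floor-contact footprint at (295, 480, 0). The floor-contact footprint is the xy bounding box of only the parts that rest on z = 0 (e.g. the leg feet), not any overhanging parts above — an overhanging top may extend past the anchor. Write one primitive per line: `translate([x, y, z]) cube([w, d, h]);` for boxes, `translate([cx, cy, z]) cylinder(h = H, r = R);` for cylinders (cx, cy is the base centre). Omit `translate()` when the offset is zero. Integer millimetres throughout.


translate([495, 680, 0]) cylinder(h = 35, r = 200);


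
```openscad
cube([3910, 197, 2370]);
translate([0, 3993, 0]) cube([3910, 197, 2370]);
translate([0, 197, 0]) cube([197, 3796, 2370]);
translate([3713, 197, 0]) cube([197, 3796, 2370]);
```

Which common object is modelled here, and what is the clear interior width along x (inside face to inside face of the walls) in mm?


A house (or room) frame. The interior width is 3516 mm.

Four 2370 mm walls enclosing a rectangle with no floor or roof — a room or house frame. Outside width is 3910 mm and wall thickness is 197 mm, so the interior width is 3910 − 2 × 197 = 3516 mm.


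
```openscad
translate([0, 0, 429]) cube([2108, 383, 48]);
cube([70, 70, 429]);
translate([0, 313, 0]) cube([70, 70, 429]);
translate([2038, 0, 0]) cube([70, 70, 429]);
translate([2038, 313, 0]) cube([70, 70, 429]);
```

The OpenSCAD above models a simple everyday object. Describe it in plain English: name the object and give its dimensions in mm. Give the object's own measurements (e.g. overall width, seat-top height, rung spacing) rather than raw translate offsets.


A bench: a 2108×383 mm seat slab, 48 mm thick, top at z = 477 mm, on four 70×70 mm square legs flush with the seat corners and standing on z = 0.


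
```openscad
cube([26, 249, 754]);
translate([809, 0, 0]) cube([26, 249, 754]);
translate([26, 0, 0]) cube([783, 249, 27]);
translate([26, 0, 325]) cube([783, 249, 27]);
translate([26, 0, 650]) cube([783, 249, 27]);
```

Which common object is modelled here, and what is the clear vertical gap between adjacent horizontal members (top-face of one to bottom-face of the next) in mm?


A bookshelf. The clear shelf gap is 298 mm.

Two tall side panels with 3 horizontal boards between them — a bookshelf. The first two shelf undersides are at z = 0 and z = 325; with shelf thickness 27, the clear gap is 325 − 0 − 27 = 298 mm.


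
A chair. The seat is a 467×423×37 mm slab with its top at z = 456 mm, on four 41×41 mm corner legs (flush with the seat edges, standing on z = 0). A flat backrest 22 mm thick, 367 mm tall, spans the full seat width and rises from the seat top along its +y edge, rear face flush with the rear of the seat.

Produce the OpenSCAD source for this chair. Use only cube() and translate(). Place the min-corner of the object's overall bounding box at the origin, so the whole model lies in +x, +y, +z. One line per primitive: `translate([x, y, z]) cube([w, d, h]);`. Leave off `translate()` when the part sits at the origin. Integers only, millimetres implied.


translate([0, 0, 419]) cube([467, 423, 37]);
cube([41, 41, 419]);
translate([426, 0, 0]) cube([41, 41, 419]);
translate([0, 382, 0]) cube([41, 41, 419]);
translate([426, 382, 0]) cube([41, 41, 419]);
translate([0, 401, 456]) cube([467, 22, 367]);


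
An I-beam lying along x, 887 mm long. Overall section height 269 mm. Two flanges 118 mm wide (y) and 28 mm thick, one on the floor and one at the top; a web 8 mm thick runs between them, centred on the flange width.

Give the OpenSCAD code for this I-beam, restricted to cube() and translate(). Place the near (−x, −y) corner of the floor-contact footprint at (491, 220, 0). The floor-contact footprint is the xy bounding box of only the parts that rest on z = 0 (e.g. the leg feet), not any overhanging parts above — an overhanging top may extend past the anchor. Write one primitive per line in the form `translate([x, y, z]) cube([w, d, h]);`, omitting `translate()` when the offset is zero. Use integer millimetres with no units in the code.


translate([491, 220, 0]) cube([887, 118, 28]);
translate([491, 275, 28]) cube([887, 8, 213]);
translate([491, 220, 241]) cube([887, 118, 28]);


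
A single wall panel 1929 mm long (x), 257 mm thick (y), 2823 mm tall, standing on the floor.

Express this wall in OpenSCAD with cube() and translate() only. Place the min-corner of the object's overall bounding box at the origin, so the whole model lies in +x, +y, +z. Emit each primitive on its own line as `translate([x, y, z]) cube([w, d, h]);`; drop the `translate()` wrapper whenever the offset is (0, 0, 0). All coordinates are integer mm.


cube([1929, 257, 2823]);


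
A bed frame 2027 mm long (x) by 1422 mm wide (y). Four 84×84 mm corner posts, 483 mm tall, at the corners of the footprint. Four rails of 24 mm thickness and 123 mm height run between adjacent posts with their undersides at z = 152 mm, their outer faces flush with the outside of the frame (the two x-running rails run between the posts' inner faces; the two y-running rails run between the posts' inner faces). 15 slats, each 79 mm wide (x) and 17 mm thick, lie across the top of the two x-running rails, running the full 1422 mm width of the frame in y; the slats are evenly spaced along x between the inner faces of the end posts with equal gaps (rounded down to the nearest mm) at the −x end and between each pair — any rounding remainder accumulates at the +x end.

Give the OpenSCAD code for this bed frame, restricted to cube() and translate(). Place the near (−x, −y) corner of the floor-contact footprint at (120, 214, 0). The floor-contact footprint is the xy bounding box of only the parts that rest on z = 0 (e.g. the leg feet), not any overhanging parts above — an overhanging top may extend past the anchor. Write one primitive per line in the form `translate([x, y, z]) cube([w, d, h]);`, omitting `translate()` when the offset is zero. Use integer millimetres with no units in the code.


translate([120, 214, 0]) cube([84, 84, 483]);
translate([120, 1552, 0]) cube([84, 84, 483]);
translate([2063, 214, 0]) cube([84, 84, 483]);
translate([2063, 1552, 0]) cube([84, 84, 483]);
translate([204, 214, 152]) cube([1859, 24, 123]);
translate([204, 1612, 152]) cube([1859, 24, 123]);
translate([120, 298, 152]) cube([24, 1254, 123]);
translate([2123, 298, 152]) cube([24, 1254, 123]);
translate([246, 214, 275]) cube([79, 1422, 17]);
translate([367, 214, 275]) cube([79, 1422, 17]);
translate([488, 214, 275]) cube([79, 1422, 17]);
translate([609, 214, 275]) cube([79, 1422, 17]);
translate([730, 214, 275]) cube([79, 1422, 17]);
translate([851, 214, 275]) cube([79, 1422, 17]);
translate([972, 214, 275]) cube([79, 1422, 17]);
translate([1093, 214, 275]) cube([79, 1422, 17]);
translate([1214, 214, 275]) cube([79, 1422, 17]);
translate([1335, 214, 275]) cube([79, 1422, 17]);
translate([1456, 214, 275]) cube([79, 1422, 17]);
translate([1577, 214, 275]) cube([79, 1422, 17]);
translate([1698, 214, 275]) cube([79, 1422, 17]);
translate([1819, 214, 275]) cube([79, 1422, 17]);
translate([1940, 214, 275]) cube([79, 1422, 17]);


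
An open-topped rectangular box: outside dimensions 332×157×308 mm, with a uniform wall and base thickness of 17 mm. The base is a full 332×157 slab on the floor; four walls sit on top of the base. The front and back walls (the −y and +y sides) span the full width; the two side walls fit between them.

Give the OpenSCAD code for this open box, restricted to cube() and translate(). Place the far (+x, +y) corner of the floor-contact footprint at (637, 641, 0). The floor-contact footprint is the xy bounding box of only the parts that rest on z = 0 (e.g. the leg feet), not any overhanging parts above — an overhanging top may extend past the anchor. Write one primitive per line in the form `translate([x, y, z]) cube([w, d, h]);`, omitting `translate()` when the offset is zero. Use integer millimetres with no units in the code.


translate([305, 484, 0]) cube([332, 157, 17]);
translate([305, 484, 17]) cube([332, 17, 291]);
translate([305, 624, 17]) cube([332, 17, 291]);
translate([305, 501, 17]) cube([17, 123, 291]);
translate([620, 501, 17]) cube([17, 123, 291]);
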